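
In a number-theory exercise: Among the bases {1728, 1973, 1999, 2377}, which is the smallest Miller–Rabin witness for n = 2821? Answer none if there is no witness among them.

n − 1 = 2820 = 2^2 · 705, so s = 2 and d = 705.
Base 1728: x_0 = 1728^705 mod 2821 = 2820. x_0 = 2820 ≡ −1, so 1728 is not a witness.
Base 1973: x_0 = 1973^705 mod 2821 = 2729. x_0 is neither 1 nor 2820, so continue squaring. x_1 = 2729^2 mod 2821 = 1. x_1 = 1 but x_0 ≠ ±1, a nontrivial square root of 1 — 1973 is a witness and 2821 is composite.
Base 1999: x_0 = 1999^705 mod 2821 = 1611. x_0 is neither 1 nor 2820, so continue squaring. x_1 = 1611^2 mod 2821 = 1. x_1 = 1 but x_0 ≠ ±1, a nontrivial square root of 1 — 1999 is a witness and 2821 is composite.
Base 2377: x_0 = 2377^705 mod 2821 = 1828. x_0 is neither 1 nor 2820, so continue squaring. x_1 = 1828^2 mod 2821 = 1520. Reached i = s−1 = 1 without hitting −1: 2377 is a Miller–Rabin witness and 2821 is composite.
The smallest witness among the given bases is 1973.

1973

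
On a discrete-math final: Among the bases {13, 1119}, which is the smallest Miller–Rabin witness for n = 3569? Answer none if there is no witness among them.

13

n − 1 = 3568 = 2^4 · 223, so s = 4 and d = 223.
Base 13: x_0 = 13^223 mod 3569 = 1565. x_0 is neither 1 nor 3568, so continue squaring. x_1 = 1565^2 mod 3569 = 891. x_2 = 891^2 mod 3569 = 1563. x_3 = 1563^2 mod 3569 = 1773. Reached i = s−1 = 3 without hitting −1: 13 is a Miller–Rabin witness and 3569 is composite.
Base 1119: x_0 = 1119^223 mod 3569 = 3441. x_0 is neither 1 nor 3568, so continue squaring. x_1 = 3441^2 mod 3569 = 2108. x_2 = 2108^2 mod 3569 = 259. x_3 = 259^2 mod 3569 = 2839. Reached i = s−1 = 3 without hitting −1: 1119 is a Miller–Rabin witness and 3569 is composite.
The smallest witness among the given bases is 13.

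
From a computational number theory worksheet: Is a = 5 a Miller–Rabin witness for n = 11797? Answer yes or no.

n − 1 = 11796 = 2^2 · 2949, so s = 2 and d = 2949.
x_0 = 5^2949 mod 11797 = 7731.
x_0 is neither 1 nor 11796, so continue squaring.
x_1 = 7731^2 mod 11797 = 4759.
Reached i = s−1 = 1 without hitting −1: 5 is a Miller–Rabin witness and 11797 is composite.

yes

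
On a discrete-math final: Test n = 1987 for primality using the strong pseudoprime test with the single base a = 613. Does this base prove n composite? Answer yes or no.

n − 1 = 1986 = 2^1 · 993, so s = 1 and d = 993.
x_0 = 613^993 mod 1987 = 1.
x_0 = 1, so 613 is not a witness.

no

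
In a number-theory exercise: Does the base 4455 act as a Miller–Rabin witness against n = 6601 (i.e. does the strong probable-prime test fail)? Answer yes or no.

n − 1 = 6600 = 2^3 · 825, so s = 3 and d = 825.
Repeated squaring mod 6601: 4455^1 ≡ 4455, 4455^2 ≡ 4419, 4455^4 ≡ 1803, 4455^8 ≡ 3117, 4455^16 ≡ 5618, 4455^32 ≡ 2543, 4455^64 ≡ 4470, 4455^128 ≡ 6274, 4455^256 ≡ 1313, 4455^512 ≡ 1108.
825 = 512 + 256 + 32 + 16 + 8 + 1, so 4455^825 ≡ 1108·1313·2543·5618·3117·4455 ≡ 1749 (mod 6601).
x_0 = 4455^825 mod 6601 = 1749.
x_0 is neither 1 nor 6600, so continue squaring.
x_1 = 1749^2 mod 6601 = 2738.
x_2 = 2738^2 mod 6601 = 4509.
Reached i = s−1 = 2 without hitting −1: 4455 is a Miller–Rabin witness and 6601 is composite.

yes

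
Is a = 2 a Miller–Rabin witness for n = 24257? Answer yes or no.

yes

n − 1 = 24256 = 2^6 · 379, so s = 6 and d = 379.
x_0 = 2^379 mod 24257 = 12702.
x_0 is neither 1 nor 24256, so continue squaring.
x_1 = 12702^2 mod 24257 = 7497.
x_2 = 7497^2 mod 24257 = 1540.
x_3 = 1540^2 mod 24257 = 18671.
x_4 = 18671^2 mod 24257 = 8894.
x_5 = 8894^2 mod 24257 = 1159.
Reached i = s−1 = 5 without hitting −1: 2 is a Miller–Rabin witness and 24257 is composite.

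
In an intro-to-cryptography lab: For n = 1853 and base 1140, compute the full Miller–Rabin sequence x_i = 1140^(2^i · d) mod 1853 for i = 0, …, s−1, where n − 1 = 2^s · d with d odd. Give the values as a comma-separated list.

1072, 324

n − 1 = 1852 = 2^2 · 463, so s = 2 and d = 463.
x_0 = 1140^463 mod 1853 = 1072.
x_1 = 1072^2 mod 1853 = 324.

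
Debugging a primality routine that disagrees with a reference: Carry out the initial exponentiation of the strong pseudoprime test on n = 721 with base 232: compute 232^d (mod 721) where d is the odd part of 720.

491

n − 1 = 720 = 2^4 · 45, so s = 4 and d = 45.
Repeated squaring mod 721: 232^1 ≡ 232, 232^2 ≡ 470, 232^4 ≡ 274, 232^8 ≡ 92, 232^16 ≡ 533, 232^32 ≡ 15.
45 = 32 + 8 + 4 + 1, so 232^45 ≡ 15·92·274·232 ≡ 491 (mod 721).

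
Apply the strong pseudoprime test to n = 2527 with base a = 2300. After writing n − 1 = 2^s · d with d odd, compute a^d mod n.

1198

n − 1 = 2526 = 2^1 · 1263, so s = 1 and d = 1263.
2300^1263 mod 2527 = 1198.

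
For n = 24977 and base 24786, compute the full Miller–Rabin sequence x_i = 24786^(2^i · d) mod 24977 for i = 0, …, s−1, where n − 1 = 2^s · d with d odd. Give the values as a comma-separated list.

13694, 23297, 24976, 1

n − 1 = 24976 = 2^4 · 1561, so s = 4 and d = 1561.
x_0 = 24786^1561 mod 24977 = 13694.
x_1 = 13694^2 mod 24977 = 23297.
x_2 = 23297^2 mod 24977 = 24976.
x_3 = 24976^2 mod 24977 = 1.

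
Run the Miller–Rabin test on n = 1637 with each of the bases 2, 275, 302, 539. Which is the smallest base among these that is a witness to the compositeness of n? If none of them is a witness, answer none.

none

n − 1 = 1636 = 2^2 · 409, so s = 2 and d = 409.
Base 2: x_0 = 2^409 mod 1637 = 316. x_0 is neither 1 nor 1636, so continue squaring. x_1 = 316^2 mod 1637 = 1636. x_1 ≡ −1, so 2 is not a witness.
Base 275: x_0 = 275^409 mod 1637 = 1636. x_0 = 1636 ≡ −1, so 275 is not a witness.
Base 302: x_0 = 302^409 mod 1637 = 316. x_0 is neither 1 nor 1636, so continue squaring. x_1 = 316^2 mod 1637 = 1636. x_1 ≡ −1, so 302 is not a witness.
Base 539: x_0 = 539^409 mod 1637 = 1636. x_0 = 1636 ≡ −1, so 539 is not a witness.
No listed base is a witness for 1637.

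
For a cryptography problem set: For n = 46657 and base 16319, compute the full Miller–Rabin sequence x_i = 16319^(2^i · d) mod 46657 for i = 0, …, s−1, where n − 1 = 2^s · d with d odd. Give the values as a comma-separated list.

38141, 17278, 17798, 14431, 23570, 1

n − 1 = 46656 = 2^6 · 729, so s = 6 and d = 729.
x_0 = 16319^729 mod 46657 = 38141.
x_1 = 38141^2 mod 46657 = 17278.
x_2 = 17278^2 mod 46657 = 17798.
x_3 = 17798^2 mod 46657 = 14431.
x_4 = 14431^2 mod 46657 = 23570.
x_5 = 23570^2 mod 46657 = 1.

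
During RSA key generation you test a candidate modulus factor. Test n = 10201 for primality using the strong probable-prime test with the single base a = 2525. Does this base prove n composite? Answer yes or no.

n − 1 = 10200 = 2^3 · 1275, so s = 3 and d = 1275.
x_0 = 2525^1275 mod 10201 = 0.
x_0 is neither 1 nor 10200, so continue squaring.
x_1 = 0^2 mod 10201 = 0.
x_2 = 0^2 mod 10201 = 0.
Reached i = s−1 = 2 without hitting −1: 2525 is a Miller–Rabin witness and 10201 is composite.

yes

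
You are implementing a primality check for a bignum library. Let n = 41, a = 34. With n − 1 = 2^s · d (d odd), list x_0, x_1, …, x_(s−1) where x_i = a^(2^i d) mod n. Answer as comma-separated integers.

n − 1 = 40 = 2^3 · 5, so s = 3 and d = 5.
x_0 = 34^5 mod 41 = 3.
x_1 = 3^2 mod 41 = 9.
x_2 = 9^2 mod 41 = 40.

3, 9, 40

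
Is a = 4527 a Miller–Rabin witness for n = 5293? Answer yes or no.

n − 1 = 5292 = 2^2 · 1323, so s = 2 and d = 1323.
Repeated squaring mod 5293: 4527^1 ≡ 4527, 4527^2 ≡ 4526, 4527^4 ≡ 766, 4527^8 ≡ 4526, 4527^16 ≡ 766, 4527^32 ≡ 4526, 4527^64 ≡ 766, 4527^128 ≡ 4526, 4527^256 ≡ 766, 4527^512 ≡ 4526, 4527^1024 ≡ 766.
1323 = 1024 + 256 + 32 + 8 + 2 + 1, so 4527^1323 ≡ 766·766·4526·4526·4526·4527 ≡ 5292 (mod 5293).
x_0 = 4527^1323 mod 5293 = 5292.
x_0 = 5292 ≡ −1, so 4527 is not a witness.

no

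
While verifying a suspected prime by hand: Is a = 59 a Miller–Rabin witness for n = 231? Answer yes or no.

yes

n − 1 = 230 = 2^1 · 115, so s = 1 and d = 115.
x_0 = 59^115 mod 231 = 122.
x_0 ∉ {1, 230} and s = 1, so 59 is a Miller–Rabin witness and 231 is composite.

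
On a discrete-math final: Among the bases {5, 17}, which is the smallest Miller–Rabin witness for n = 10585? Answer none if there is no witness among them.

n − 1 = 10584 = 2^3 · 1323, so s = 3 and d = 1323.
Base 5: x_0 = 5^1323 mod 10585 = 9395. x_0 is neither 1 nor 10584, so continue squaring. x_1 = 9395^2 mod 10585 = 8295. x_2 = 8295^2 mod 10585 = 4525. Reached i = s−1 = 2 without hitting −1: 5 is a Miller–Rabin witness and 10585 is composite.
Base 17: x_0 = 17^1323 mod 10585 = 4913. x_0 is neither 1 nor 10584, so continue squaring. x_1 = 4913^2 mod 10585 = 3769. x_2 = 3769^2 mod 10585 = 291. Reached i = s−1 = 2 without hitting −1: 17 is a Miller–Rabin witness and 10585 is composite.
The smallest witness among the given bases is 5.

5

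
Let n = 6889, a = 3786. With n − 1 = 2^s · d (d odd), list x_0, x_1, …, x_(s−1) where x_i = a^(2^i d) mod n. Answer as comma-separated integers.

n − 1 = 6888 = 2^3 · 861, so s = 3 and d = 861.
x_0 = 3786^861 mod 6889 = 84.
x_1 = 84^2 mod 6889 = 167.
x_2 = 167^2 mod 6889 = 333.

84, 167, 333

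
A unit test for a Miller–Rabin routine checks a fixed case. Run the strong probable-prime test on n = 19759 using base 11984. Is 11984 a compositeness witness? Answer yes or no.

no

n − 1 = 19758 = 2^1 · 9879, so s = 1 and d = 9879.
x_0 = 11984^9879 mod 19759 = 1.
x_0 = 1, so 11984 is not a witness.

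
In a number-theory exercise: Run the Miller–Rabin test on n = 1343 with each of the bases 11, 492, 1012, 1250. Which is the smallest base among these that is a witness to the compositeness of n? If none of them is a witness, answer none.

n − 1 = 1342 = 2^1 · 671, so s = 1 and d = 671.
Base 11: x_0 = 11^671 mod 1343 = 439. x_0 ∉ {1, 1342} and s = 1, so 11 is a Miller–Rabin witness and 1343 is composite.
Base 492: x_0 = 492^671 mod 1343 = 67. x_0 ∉ {1, 1342} and s = 1, so 492 is a Miller–Rabin witness and 1343 is composite.
Base 1012: x_0 = 1012^671 mod 1343 = 512. x_0 ∉ {1, 1342} and s = 1, so 1012 is a Miller–Rabin witness and 1343 is composite.
Base 1250: x_0 = 1250^671 mod 1343 = 563. x_0 ∉ {1, 1342} and s = 1, so 1250 is a Miller–Rabin witness and 1343 is composite.
The smallest witness among the given bases is 11.

11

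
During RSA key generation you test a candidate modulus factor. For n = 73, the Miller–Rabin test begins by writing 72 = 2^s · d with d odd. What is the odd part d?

Halving: 72 → 36 → 18 → 9; 9 is odd.
So 72 = 2^3 · 9.

9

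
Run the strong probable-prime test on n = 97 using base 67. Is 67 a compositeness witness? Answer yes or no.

no

n − 1 = 96 = 2^5 · 3, so s = 5 and d = 3.
x_0 = 67^3 mod 97 = 63.
x_0 is neither 1 nor 96, so continue squaring.
x_1 = 63^2 mod 97 = 89.
x_2 = 89^2 mod 97 = 64.
x_3 = 64^2 mod 97 = 22.
x_4 = 22^2 mod 97 = 96.
x_4 ≡ −1, so 67 is not a witness.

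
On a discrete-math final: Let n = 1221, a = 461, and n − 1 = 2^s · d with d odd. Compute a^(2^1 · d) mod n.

n − 1 = 1220 = 2^2 · 305, so s = 2 and d = 305.
x_0 = 461^305 mod 1221 = 494.
x_1 = 494^2 mod 1221 = 1057.

1057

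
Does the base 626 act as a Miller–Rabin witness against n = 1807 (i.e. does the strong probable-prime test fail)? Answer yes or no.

n − 1 = 1806 = 2^1 · 903, so s = 1 and d = 903.
x_0 = 626^903 mod 1807 = 632.
x_0 ∉ {1, 1806} and s = 1, so 626 is a Miller–Rabin witness and 1807 is composite.

yes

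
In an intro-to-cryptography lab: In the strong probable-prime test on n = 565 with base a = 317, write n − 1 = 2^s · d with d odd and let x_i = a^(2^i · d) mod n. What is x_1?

n − 1 = 564 = 2^2 · 141, so s = 2 and d = 141.
By repeated squaring, 317^141 ≡ 22 (mod 565).
x_0 = 22.
x_1 = 22^2 mod 565 = 484.

484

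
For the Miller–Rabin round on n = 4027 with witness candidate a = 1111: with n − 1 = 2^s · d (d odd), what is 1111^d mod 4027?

4026

n − 1 = 4026 = 2^1 · 2013, so s = 1 and d = 2013.
1111^2013 mod 4027 = 4026.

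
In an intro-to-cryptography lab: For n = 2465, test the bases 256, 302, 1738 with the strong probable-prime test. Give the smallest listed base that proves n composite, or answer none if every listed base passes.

none

n − 1 = 2464 = 2^5 · 77, so s = 5 and d = 77.
Base 256: x_0 = 256^77 mod 2465 = 1. x_0 = 1, so 256 is not a witness.
Base 302: x_0 = 302^77 mod 2465 = 302. x_0 is neither 1 nor 2464, so continue squaring. x_1 = 302^2 mod 2465 = 2464. x_1 ≡ −1, so 302 is not a witness.
Base 1738: x_0 = 1738^77 mod 2465 = 1143. x_0 is neither 1 nor 2464, so continue squaring. x_1 = 1143^2 mod 2465 = 2464. x_1 ≡ −1, so 1738 is not a witness.
No listed base is a witness for 2465.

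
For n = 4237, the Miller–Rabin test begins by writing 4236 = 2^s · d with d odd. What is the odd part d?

Halving: 4236 → 2118 → 1059; 1059 is odd.
So 4236 = 2^2 · 1059.

1059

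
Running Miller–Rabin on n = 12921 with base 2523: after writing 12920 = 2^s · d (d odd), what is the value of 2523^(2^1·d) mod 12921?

n − 1 = 12920 = 2^3 · 1615, so s = 3 and d = 1615.
x_0 = 2523^1615 mod 12921 = 1821.
x_1 = 1821^2 mod 12921 = 8265.

8265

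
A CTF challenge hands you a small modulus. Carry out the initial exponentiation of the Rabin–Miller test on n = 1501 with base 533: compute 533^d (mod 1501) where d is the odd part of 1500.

n − 1 = 1500 = 2^2 · 375, so s = 2 and d = 375.
By repeated squaring, 533^375 ≡ 343 (mod 1501).

343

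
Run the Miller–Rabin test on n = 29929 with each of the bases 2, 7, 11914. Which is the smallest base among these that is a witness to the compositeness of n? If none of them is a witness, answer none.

2

n − 1 = 29928 = 2^3 · 3741, so s = 3 and d = 3741.
Base 2: x_0 = 2^3741 mod 29929 = 8051. x_0 is neither 1 nor 29928, so continue squaring. x_1 = 8051^2 mod 29929 = 22316. x_2 = 22316^2 mod 29929 = 15225. Reached i = s−1 = 2 without hitting −1: 2 is a Miller–Rabin witness and 29929 is composite.
Base 7: x_0 = 7^3741 mod 29929 = 28452. x_0 is neither 1 nor 29928, so continue squaring. x_1 = 28452^2 mod 29929 = 26641. x_2 = 26641^2 mod 29929 = 6575. Reached i = s−1 = 2 without hitting −1: 7 is a Miller–Rabin witness and 29929 is composite.
Base 11914: x_0 = 11914^3741 mod 29929 = 4324. x_0 is neither 1 nor 29928, so continue squaring. x_1 = 4324^2 mod 29929 = 21280. x_2 = 21280^2 mod 29929 = 12630. Reached i = s−1 = 2 without hitting −1: 11914 is a Miller–Rabin witness and 29929 is composite.
The smallest witness among the given bases is 2.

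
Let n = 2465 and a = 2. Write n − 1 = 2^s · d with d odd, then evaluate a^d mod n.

1902

n − 1 = 2464 = 2^5 · 77, so s = 5 and d = 77.
2^77 mod 2465 = 1902.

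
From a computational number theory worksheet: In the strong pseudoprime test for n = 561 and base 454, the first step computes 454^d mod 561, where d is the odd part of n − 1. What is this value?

n − 1 = 560 = 2^4 · 35, so s = 4 and d = 35.
By repeated squaring, 454^35 ≡ 232 (mod 561).

232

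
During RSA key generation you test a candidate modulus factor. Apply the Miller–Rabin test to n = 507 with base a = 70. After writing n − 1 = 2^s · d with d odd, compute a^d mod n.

n − 1 = 506 = 2^1 · 253, so s = 1 and d = 253.
Repeated squaring mod 507: 70^1 ≡ 70, 70^2 ≡ 337, 70^4 ≡ 1, 70^8 ≡ 1, 70^16 ≡ 1, 70^32 ≡ 1, 70^64 ≡ 1, 70^128 ≡ 1.
253 = 128 + 64 + 32 + 16 + 8 + 4 + 1, so 70^253 ≡ 1·1·1·1·1·1·70 ≡ 70 (mod 507).

70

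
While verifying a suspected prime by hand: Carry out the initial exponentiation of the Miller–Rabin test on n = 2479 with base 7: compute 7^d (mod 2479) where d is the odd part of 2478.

1099

n − 1 = 2478 = 2^1 · 1239, so s = 1 and d = 1239.
7^1239 mod 2479 = 1099.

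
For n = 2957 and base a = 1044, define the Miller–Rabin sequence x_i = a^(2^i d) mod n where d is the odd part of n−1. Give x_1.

1

n − 1 = 2956 = 2^2 · 739, so s = 2 and d = 739.
x_0 = 1044^739 mod 2957 = 2956.
x_1 = 2956^2 mod 2957 = 1.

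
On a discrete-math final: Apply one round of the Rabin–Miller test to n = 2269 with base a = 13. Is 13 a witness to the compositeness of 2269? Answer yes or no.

n − 1 = 2268 = 2^2 · 567, so s = 2 and d = 567.
x_0 = 13^567 mod 2269 = 982.
x_0 is neither 1 nor 2268, so continue squaring.
x_1 = 982^2 mod 2269 = 2268.
x_1 ≡ −1, so 13 is not a witness.

no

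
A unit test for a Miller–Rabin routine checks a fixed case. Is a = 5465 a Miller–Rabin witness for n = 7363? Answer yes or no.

n − 1 = 7362 = 2^1 · 3681, so s = 1 and d = 3681.
x_0 = 5465^3681 mod 7363 = 1.
x_0 = 1, so 5465 is not a witness.

no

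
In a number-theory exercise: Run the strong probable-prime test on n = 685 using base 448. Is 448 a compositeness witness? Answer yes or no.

n − 1 = 684 = 2^2 · 171, so s = 2 and d = 171.
Repeated squaring mod 685: 448^1 ≡ 448, 448^2 ≡ 684, 448^4 ≡ 1, 448^8 ≡ 1, 448^16 ≡ 1, 448^32 ≡ 1, 448^64 ≡ 1, 448^128 ≡ 1.
171 = 128 + 32 + 8 + 2 + 1, so 448^171 ≡ 1·1·1·684·448 ≡ 237 (mod 685).
x_0 = 448^171 mod 685 = 237.
x_0 is neither 1 nor 684, so continue squaring.
x_1 = 237^2 mod 685 = 684.
x_1 ≡ −1, so 448 is not a witness.

no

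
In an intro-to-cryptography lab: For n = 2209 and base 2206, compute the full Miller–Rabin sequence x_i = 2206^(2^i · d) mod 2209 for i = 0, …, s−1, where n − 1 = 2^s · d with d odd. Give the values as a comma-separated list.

328, 1552, 894, 1787, 1364

n − 1 = 2208 = 2^5 · 69, so s = 5 and d = 69.
x_0 = 2206^69 mod 2209 = 328.
x_1 = 328^2 mod 2209 = 1552.
x_2 = 1552^2 mod 2209 = 894.
x_3 = 894^2 mod 2209 = 1787.
x_4 = 1787^2 mod 2209 = 1364.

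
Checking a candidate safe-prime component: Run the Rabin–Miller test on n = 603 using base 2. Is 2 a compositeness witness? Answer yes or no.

n − 1 = 602 = 2^1 · 301, so s = 1 and d = 301.
By repeated squaring, 2^301 ≡ 587 (mod 603).
x_0 = 2^301 mod 603 = 587.
x_0 ∉ {1, 602} and s = 1, so 2 is a Miller–Rabin witness and 603 is composite.

yes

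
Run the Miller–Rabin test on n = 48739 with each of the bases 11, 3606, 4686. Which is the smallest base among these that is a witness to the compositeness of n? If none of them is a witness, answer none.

n − 1 = 48738 = 2^1 · 24369, so s = 1 and d = 24369.
Base 11: x_0 = 11^24369 mod 48739 = 10381. x_0 ∉ {1, 48738} and s = 1, so 11 is a Miller–Rabin witness and 48739 is composite.
Base 3606: x_0 = 3606^24369 mod 48739 = 14673. x_0 ∉ {1, 48738} and s = 1, so 3606 is a Miller–Rabin witness and 48739 is composite.
Base 4686: x_0 = 4686^24369 mod 48739 = 17130. x_0 ∉ {1, 48738} and s = 1, so 4686 is a Miller–Rabin witness and 48739 is composite.
The smallest witness among the given bases is 11.

11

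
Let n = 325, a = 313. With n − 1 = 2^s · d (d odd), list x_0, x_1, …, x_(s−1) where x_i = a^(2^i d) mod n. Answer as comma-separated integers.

313, 144

n − 1 = 324 = 2^2 · 81, so s = 2 and d = 81.
x_0 = 313^81 mod 325 = 313.
x_1 = 313^2 mod 325 = 144.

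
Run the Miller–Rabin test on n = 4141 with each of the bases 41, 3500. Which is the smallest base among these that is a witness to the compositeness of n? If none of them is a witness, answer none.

41

n − 1 = 4140 = 2^2 · 1035, so s = 2 and d = 1035.
Base 41: x_0 = 41^1035 mod 4141 = 697. x_0 is neither 1 nor 4140, so continue squaring. x_1 = 697^2 mod 4141 = 1312. Reached i = s−1 = 1 without hitting −1: 41 is a Miller–Rabin witness and 4141 is composite.
Base 3500: x_0 = 3500^1035 mod 4141 = 3365. x_0 is neither 1 nor 4140, so continue squaring. x_1 = 3365^2 mod 4141 = 1731. Reached i = s−1 = 1 without hitting −1: 3500 is a Miller–Rabin witness and 4141 is composite.
The smallest witness among the given bases is 41.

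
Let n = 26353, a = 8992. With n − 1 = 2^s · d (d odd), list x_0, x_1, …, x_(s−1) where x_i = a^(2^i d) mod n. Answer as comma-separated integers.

n − 1 = 26352 = 2^4 · 1647, so s = 4 and d = 1647.
x_0 = 8992^1647 mod 26353 = 4808.
x_1 = 4808^2 mod 26353 = 5283.
x_2 = 5283^2 mod 26353 = 2262.
x_3 = 2262^2 mod 26353 = 4162.

4808, 5283, 2262, 4162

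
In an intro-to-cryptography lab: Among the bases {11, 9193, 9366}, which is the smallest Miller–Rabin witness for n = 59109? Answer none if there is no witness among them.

n − 1 = 59108 = 2^2 · 14777, so s = 2 and d = 14777.
Base 11: x_0 = 11^14777 mod 59109 = 15017. x_0 is neither 1 nor 59108, so continue squaring. x_1 = 15017^2 mod 59109 = 9454. Reached i = s−1 = 1 without hitting −1: 11 is a Miller–Rabin witness and 59109 is composite.
Base 9193: x_0 = 9193^14777 mod 59109 = 50299. x_0 is neither 1 nor 59108, so continue squaring. x_1 = 50299^2 mod 59109 = 5983. Reached i = s−1 = 1 without hitting −1: 9193 is a Miller–Rabin witness and 59109 is composite.
Base 9366: x_0 = 9366^14777 mod 59109 = 52971. x_0 is neither 1 nor 59108, so continue squaring. x_1 = 52971^2 mod 59109 = 22611. Reached i = s−1 = 1 without hitting −1: 9366 is a Miller–Rabin witness and 59109 is composite.
The smallest witness among the given bases is 11.

11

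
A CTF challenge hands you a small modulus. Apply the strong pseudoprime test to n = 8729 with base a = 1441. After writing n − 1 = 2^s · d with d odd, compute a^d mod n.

3786

n − 1 = 8728 = 2^3 · 1091, so s = 3 and d = 1091.
Repeated squaring mod 8729: 1441^1 ≡ 1441, 1441^2 ≡ 7708, 1441^4 ≡ 3690, 1441^8 ≡ 7589, 1441^16 ≡ 7708, 1441^32 ≡ 3690, 1441^64 ≡ 7589, 1441^128 ≡ 7708, 1441^256 ≡ 3690, 1441^512 ≡ 7589, 1441^1024 ≡ 7708.
1091 = 1024 + 64 + 2 + 1, so 1441^1091 ≡ 7708·7589·7708·1441 ≡ 3786 (mod 8729).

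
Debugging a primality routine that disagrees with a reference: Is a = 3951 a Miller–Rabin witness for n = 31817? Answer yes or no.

no

n − 1 = 31816 = 2^3 · 3977, so s = 3 and d = 3977.
x_0 = 3951^3977 mod 31817 = 16451.
x_0 is neither 1 nor 31816, so continue squaring.
x_1 = 16451^2 mod 31817 = 31816.
x_1 ≡ −1, so 3951 is not a witness.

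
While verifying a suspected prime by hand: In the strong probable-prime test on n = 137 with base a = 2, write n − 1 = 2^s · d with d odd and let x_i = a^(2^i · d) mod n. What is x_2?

n − 1 = 136 = 2^3 · 17, so s = 3 and d = 17.
Repeated squaring mod 137: 2^1 ≡ 2, 2^2 ≡ 4, 2^4 ≡ 16, 2^8 ≡ 119, 2^16 ≡ 50.
17 = 16 + 1, so 2^17 ≡ 50·2 ≡ 100 (mod 137).
x_0 = 100.
x_1 = 100^2 mod 137 = 136.
x_2 = 136^2 mod 137 = 1.

1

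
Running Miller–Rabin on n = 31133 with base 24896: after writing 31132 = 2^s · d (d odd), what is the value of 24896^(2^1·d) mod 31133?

16224

n − 1 = 31132 = 2^2 · 7783, so s = 2 and d = 7783.
x_0 = 24896^7783 mod 31133 = 12690.
x_1 = 12690^2 mod 31133 = 16224.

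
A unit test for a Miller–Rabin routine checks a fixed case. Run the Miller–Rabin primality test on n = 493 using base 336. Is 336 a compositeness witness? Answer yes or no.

n − 1 = 492 = 2^2 · 123, so s = 2 and d = 123.
x_0 = 336^123 mod 493 = 157.
x_0 is neither 1 nor 492, so continue squaring.
x_1 = 157^2 mod 493 = 492.
x_1 ≡ −1, so 336 is not a witness.

no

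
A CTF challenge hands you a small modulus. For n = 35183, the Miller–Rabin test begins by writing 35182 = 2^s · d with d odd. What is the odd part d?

17591

Halving: 35182 → 17591; 17591 is odd.
So 35182 = 2^1 · 17591.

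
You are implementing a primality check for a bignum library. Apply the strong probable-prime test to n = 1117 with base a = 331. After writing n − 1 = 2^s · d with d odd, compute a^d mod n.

1

n − 1 = 1116 = 2^2 · 279, so s = 2 and d = 279.
331^279 mod 1117 = 1.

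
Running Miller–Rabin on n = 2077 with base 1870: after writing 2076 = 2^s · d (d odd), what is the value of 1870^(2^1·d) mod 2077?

1806

n − 1 = 2076 = 2^2 · 519, so s = 2 and d = 519.
Repeated squaring mod 2077: 1870^1 ≡ 1870, 1870^2 ≡ 1309, 1870^4 ≡ 2033, 1870^8 ≡ 1936, 1870^16 ≡ 1188, 1870^32 ≡ 1061, 1870^64 ≡ 2064, 1870^128 ≡ 169, 1870^256 ≡ 1560, 1870^512 ≡ 1433.
519 = 512 + 4 + 2 + 1, so 1870^519 ≡ 1433·2033·1309·1870 ≡ 946 (mod 2077).
x_0 = 946.
x_1 = 946^2 mod 2077 = 1806.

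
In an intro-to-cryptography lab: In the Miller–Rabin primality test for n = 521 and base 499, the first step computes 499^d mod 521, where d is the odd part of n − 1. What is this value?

520

n − 1 = 520 = 2^3 · 65, so s = 3 and d = 65.
499^65 mod 521 = 520.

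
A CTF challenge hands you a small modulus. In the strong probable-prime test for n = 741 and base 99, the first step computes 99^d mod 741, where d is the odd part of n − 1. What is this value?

n − 1 = 740 = 2^2 · 185, so s = 2 and d = 185.
Repeated squaring mod 741: 99^1 ≡ 99, 99^2 ≡ 168, 99^4 ≡ 66, 99^8 ≡ 651, 99^16 ≡ 690, 99^32 ≡ 378, 99^64 ≡ 612, 99^128 ≡ 339.
185 = 128 + 32 + 16 + 8 + 1, so 99^185 ≡ 339·378·690·651·99 ≡ 606 (mod 741).

606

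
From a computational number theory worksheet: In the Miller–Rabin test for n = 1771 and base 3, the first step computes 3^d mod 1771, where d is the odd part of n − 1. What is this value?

n − 1 = 1770 = 2^1 · 885, so s = 1 and d = 885.
3^885 mod 1771 = 496.

496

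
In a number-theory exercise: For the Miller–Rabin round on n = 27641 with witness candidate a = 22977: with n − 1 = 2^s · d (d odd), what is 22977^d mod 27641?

4815

n − 1 = 27640 = 2^3 · 3455, so s = 3 and d = 3455.
Repeated squaring mod 27641: 22977^1 ≡ 22977, 22977^2 ≡ 27070, 22977^4 ≡ 21990, 22977^8 ≡ 8446, 22977^16 ≡ 21136, 22977^32 ≡ 24295, 22977^64 ≡ 1111, 22977^128 ≡ 18117, 22977^256 ≡ 16455, 22977^512 ≡ 23430, 22977^1024 ≡ 14640, 22977^2048 ≡ 1286.
3455 = 2048 + 1024 + 256 + 64 + 32 + 16 + 8 + 4 + 2 + 1, so 22977^3455 ≡ 1286·14640·16455·1111·24295·21136·8446·21990·27070·22977 ≡ 4815 (mod 27641).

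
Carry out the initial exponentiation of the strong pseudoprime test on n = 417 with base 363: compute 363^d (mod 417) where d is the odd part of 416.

249

n − 1 = 416 = 2^5 · 13, so s = 5 and d = 13.
Repeated squaring mod 417: 363^1 ≡ 363, 363^2 ≡ 414, 363^4 ≡ 9, 363^8 ≡ 81.
13 = 8 + 4 + 1, so 363^13 ≡ 81·9·363 ≡ 249 (mod 417).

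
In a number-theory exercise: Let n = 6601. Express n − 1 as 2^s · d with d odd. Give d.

825

Halving: 6600 → 3300 → 1650 → 825; 825 is odd.
So 6600 = 2^3 · 825.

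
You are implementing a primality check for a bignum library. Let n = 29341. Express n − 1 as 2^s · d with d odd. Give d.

7335

Halving: 29340 → 14670 → 7335; 7335 is odd.
So 29340 = 2^2 · 7335.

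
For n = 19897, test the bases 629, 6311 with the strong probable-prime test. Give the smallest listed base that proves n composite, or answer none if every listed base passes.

629

n − 1 = 19896 = 2^3 · 2487, so s = 3 and d = 2487.
Base 629: x_0 = 629^2487 mod 19897 = 8921. x_0 is neither 1 nor 19896, so continue squaring. x_1 = 8921^2 mod 19897 = 16138. x_2 = 16138^2 mod 19897 = 3211. Reached i = s−1 = 2 without hitting −1: 629 is a Miller–Rabin witness and 19897 is composite.
Base 6311: x_0 = 6311^2487 mod 19897 = 9103. x_0 is neither 1 nor 19896, so continue squaring. x_1 = 9103^2 mod 19897 = 13501. x_2 = 13501^2 mod 19897 = 584. Reached i = s−1 = 2 without hitting −1: 6311 is a Miller–Rabin witness and 19897 is composite.
The smallest witness among the given bases is 629.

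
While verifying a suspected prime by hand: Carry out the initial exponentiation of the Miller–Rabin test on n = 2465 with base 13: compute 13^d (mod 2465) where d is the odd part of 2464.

n − 1 = 2464 = 2^5 · 77, so s = 5 and d = 77.
By repeated squaring, 13^77 ≡ 608 (mod 2465).

608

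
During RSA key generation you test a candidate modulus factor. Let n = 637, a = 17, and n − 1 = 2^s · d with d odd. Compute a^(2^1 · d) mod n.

n − 1 = 636 = 2^2 · 159, so s = 2 and d = 159.
x_0 = 17^159 mod 637 = 545.
x_1 = 545^2 mod 637 = 183.

183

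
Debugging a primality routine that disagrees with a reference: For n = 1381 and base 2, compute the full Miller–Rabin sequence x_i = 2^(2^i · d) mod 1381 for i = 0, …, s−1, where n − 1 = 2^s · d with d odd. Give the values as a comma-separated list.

n − 1 = 1380 = 2^2 · 345, so s = 2 and d = 345.
x_0 = 2^345 mod 1381 = 366.
x_1 = 366^2 mod 1381 = 1380.

366, 1380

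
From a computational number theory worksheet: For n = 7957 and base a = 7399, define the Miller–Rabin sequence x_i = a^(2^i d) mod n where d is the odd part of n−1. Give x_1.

n − 1 = 7956 = 2^2 · 1989, so s = 2 and d = 1989.
x_0 = 7399^1989 mod 7957 = 4183.
x_1 = 4183^2 mod 7957 = 46.

46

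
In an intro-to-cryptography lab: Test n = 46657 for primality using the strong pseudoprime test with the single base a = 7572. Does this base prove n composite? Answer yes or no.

no

n − 1 = 46656 = 2^6 · 729, so s = 6 and d = 729.
x_0 = 7572^729 mod 46657 = 41397.
x_0 is neither 1 nor 46656, so continue squaring.
x_1 = 41397^2 mod 46657 = 46656.
x_1 ≡ −1, so 7572 is not a witness.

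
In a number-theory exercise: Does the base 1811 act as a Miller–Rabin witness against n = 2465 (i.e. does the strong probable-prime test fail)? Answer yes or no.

n − 1 = 2464 = 2^5 · 77, so s = 5 and d = 77.
x_0 = 1811^77 mod 2465 = 2116.
x_0 is neither 1 nor 2464, so continue squaring.
x_1 = 2116^2 mod 2465 = 1016.
x_2 = 1016^2 mod 2465 = 1886.
x_3 = 1886^2 mod 2465 = 1.
x_3 = 1 but x_2 ≠ ±1, a nontrivial square root of 1 — 1811 is a witness and 2465 is composite.

yes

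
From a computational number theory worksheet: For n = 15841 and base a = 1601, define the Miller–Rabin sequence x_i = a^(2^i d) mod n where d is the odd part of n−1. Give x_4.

n − 1 = 15840 = 2^5 · 495, so s = 5 and d = 495.
x_0 = 1601^495 mod 15841 = 8154.
x_1 = 8154^2 mod 15841 = 3039.
x_2 = 3039^2 mod 15841 = 218.
x_3 = 218^2 mod 15841 = 1.
x_4 = 1^2 mod 15841 = 1.

1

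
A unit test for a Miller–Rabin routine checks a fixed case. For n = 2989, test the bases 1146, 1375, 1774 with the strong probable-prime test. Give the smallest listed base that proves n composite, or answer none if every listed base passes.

n − 1 = 2988 = 2^2 · 747, so s = 2 and d = 747.
Base 1146: x_0 = 1146^747 mod 2989 = 2988. x_0 = 2988 ≡ −1, so 1146 is not a witness.
Base 1375: x_0 = 1375^747 mod 2989 = 160. x_0 is neither 1 nor 2988, so continue squaring. x_1 = 160^2 mod 2989 = 1688. Reached i = s−1 = 1 without hitting −1: 1375 is a Miller–Rabin witness and 2989 is composite.
Base 1774: x_0 = 1774^747 mod 2989 = 1749. x_0 is neither 1 nor 2988, so continue squaring. x_1 = 1749^2 mod 2989 = 1254. Reached i = s−1 = 1 without hitting −1: 1774 is a Miller–Rabin witness and 2989 is composite.
The smallest witness among the given bases is 1375.

1375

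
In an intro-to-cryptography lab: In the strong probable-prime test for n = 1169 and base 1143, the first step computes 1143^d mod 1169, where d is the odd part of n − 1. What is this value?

n − 1 = 1168 = 2^4 · 73, so s = 4 and d = 73.
Repeated squaring mod 1169: 1143^1 ≡ 1143, 1143^2 ≡ 676, 1143^4 ≡ 1066, 1143^8 ≡ 88, 1143^16 ≡ 730, 1143^32 ≡ 1005, 1143^64 ≡ 9.
73 = 64 + 8 + 1, so 1143^73 ≡ 9·88·1143 ≡ 450 (mod 1169).

450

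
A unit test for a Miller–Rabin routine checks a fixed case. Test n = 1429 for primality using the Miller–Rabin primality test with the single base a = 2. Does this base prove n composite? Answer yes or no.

no

n − 1 = 1428 = 2^2 · 357, so s = 2 and d = 357.
x_0 = 2^357 mod 1429 = 809.
x_0 is neither 1 nor 1428, so continue squaring.
x_1 = 809^2 mod 1429 = 1428.
x_1 ≡ −1, so 2 is not a witness.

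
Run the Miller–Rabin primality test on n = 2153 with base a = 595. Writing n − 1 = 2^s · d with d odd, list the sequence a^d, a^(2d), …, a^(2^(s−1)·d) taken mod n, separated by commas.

n − 1 = 2152 = 2^3 · 269, so s = 3 and d = 269.
x_0 = 595^269 mod 2153 = 1921.
x_1 = 1921^2 mod 2153 = 2152.
x_2 = 2152^2 mod 2153 = 1.

1921, 2152, 1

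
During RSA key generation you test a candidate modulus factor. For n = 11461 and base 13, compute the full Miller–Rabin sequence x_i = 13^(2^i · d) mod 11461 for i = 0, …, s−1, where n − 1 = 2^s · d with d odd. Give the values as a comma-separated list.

n − 1 = 11460 = 2^2 · 2865, so s = 2 and d = 2865.
x_0 = 13^2865 mod 11461 = 627.
x_1 = 627^2 mod 11461 = 3455.

627, 3455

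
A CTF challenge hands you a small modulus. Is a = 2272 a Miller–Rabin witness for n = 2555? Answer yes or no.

n − 1 = 2554 = 2^1 · 1277, so s = 1 and d = 1277.
Repeated squaring mod 2555: 2272^1 ≡ 2272, 2272^2 ≡ 884, 2272^4 ≡ 2181, 2272^8 ≡ 1906, 2272^16 ≡ 2181, 2272^32 ≡ 1906, 2272^64 ≡ 2181, 2272^128 ≡ 1906, 2272^256 ≡ 2181, 2272^512 ≡ 1906, 2272^1024 ≡ 2181.
1277 = 1024 + 128 + 64 + 32 + 16 + 8 + 4 + 1, so 2272^1277 ≡ 2181·1906·2181·1906·2181·1906·2181·2272 ≡ 1087 (mod 2555).
x_0 = 2272^1277 mod 2555 = 1087.
x_0 ∉ {1, 2554} and s = 1, so 2272 is a Miller–Rabin witness and 2555 is composite.

yes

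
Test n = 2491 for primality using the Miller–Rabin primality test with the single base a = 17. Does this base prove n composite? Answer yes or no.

yes

n − 1 = 2490 = 2^1 · 1245, so s = 1 and d = 1245.
Repeated squaring mod 2491: 17^1 ≡ 17, 17^2 ≡ 289, 17^4 ≡ 1318, 17^8 ≡ 897, 17^16 ≡ 16, 17^32 ≡ 256, 17^64 ≡ 770, 17^128 ≡ 42, 17^256 ≡ 1764, 17^512 ≡ 437, 17^1024 ≡ 1653.
1245 = 1024 + 128 + 64 + 16 + 8 + 4 + 1, so 17^1245 ≡ 1653·42·770·16·897·1318·17 ≡ 2375 (mod 2491).
x_0 = 17^1245 mod 2491 = 2375.
x_0 ∉ {1, 2490} and s = 1, so 17 is a Miller–Rabin witness and 2491 is composite.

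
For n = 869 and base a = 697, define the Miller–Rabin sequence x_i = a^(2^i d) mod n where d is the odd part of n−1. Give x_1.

245

n − 1 = 868 = 2^2 · 217, so s = 2 and d = 217.
x_0 = 697^217 mod 869 = 808.
x_1 = 808^2 mod 869 = 245.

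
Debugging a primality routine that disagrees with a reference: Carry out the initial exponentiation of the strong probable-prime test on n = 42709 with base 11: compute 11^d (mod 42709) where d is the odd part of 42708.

33352

n − 1 = 42708 = 2^2 · 10677, so s = 2 and d = 10677.
11^10677 mod 42709 = 33352.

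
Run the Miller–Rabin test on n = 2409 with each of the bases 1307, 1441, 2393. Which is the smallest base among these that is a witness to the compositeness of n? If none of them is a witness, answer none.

1307

n − 1 = 2408 = 2^3 · 301, so s = 3 and d = 301.
Base 1307: x_0 = 1307^301 mod 2409 = 1175. x_0 is neither 1 nor 2408, so continue squaring. x_1 = 1175^2 mod 2409 = 268. x_2 = 268^2 mod 2409 = 1963. Reached i = s−1 = 2 without hitting −1: 1307 is a Miller–Rabin witness and 2409 is composite.
Base 1441: x_0 = 1441^301 mod 2409 = 286. x_0 is neither 1 nor 2408, so continue squaring. x_1 = 286^2 mod 2409 = 2299. x_2 = 2299^2 mod 2409 = 55. Reached i = s−1 = 2 without hitting −1: 1441 is a Miller–Rabin witness and 2409 is composite.
Base 2393: x_0 = 2393^301 mod 2409 = 1040. x_0 is neither 1 nor 2408, so continue squaring. x_1 = 1040^2 mod 2409 = 2368. x_2 = 2368^2 mod 2409 = 1681. Reached i = s−1 = 2 without hitting −1: 2393 is a Miller–Rabin witness and 2409 is composite.
The smallest witness among the given bases is 1307.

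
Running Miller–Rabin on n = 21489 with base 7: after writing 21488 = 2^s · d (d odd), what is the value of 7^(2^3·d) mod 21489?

n − 1 = 21488 = 2^4 · 1343, so s = 4 and d = 1343.
By repeated squaring, 7^1343 ≡ 3070 (mod 21489).
x_0 = 3070.
x_1 = 3070^2 mod 21489 = 12718.
x_2 = 12718^2 mod 21489 = 21310.
x_3 = 21310^2 mod 21489 = 10552.

10552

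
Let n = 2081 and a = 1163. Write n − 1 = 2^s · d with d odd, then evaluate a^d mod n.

n − 1 = 2080 = 2^5 · 65, so s = 5 and d = 65.
1163^65 mod 2081 = 1243.

1243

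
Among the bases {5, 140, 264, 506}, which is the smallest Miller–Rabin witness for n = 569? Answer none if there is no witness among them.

n − 1 = 568 = 2^3 · 71, so s = 3 and d = 71.
Base 5: x_0 = 5^71 mod 569 = 1. x_0 = 1, so 5 is not a witness.
Base 140: x_0 = 140^71 mod 569 = 483. x_0 is neither 1 nor 568, so continue squaring. x_1 = 483^2 mod 569 = 568. x_1 ≡ −1, so 140 is not a witness.
Base 264: x_0 = 264^71 mod 569 = 483. x_0 is neither 1 nor 568, so continue squaring. x_1 = 483^2 mod 569 = 568. x_1 ≡ −1, so 264 is not a witness.
Base 506: x_0 = 506^71 mod 569 = 568. x_0 = 568 ≡ −1, so 506 is not a witness.
No listed base is a witness for 569.

none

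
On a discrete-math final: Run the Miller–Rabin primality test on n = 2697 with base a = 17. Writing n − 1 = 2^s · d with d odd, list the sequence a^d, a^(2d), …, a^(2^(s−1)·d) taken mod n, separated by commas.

n − 1 = 2696 = 2^3 · 337, so s = 3 and d = 337.
x_0 = 17^337 mod 2697 = 539.
x_1 = 539^2 mod 2697 = 1942.
x_2 = 1942^2 mod 2697 = 958.

539, 1942, 958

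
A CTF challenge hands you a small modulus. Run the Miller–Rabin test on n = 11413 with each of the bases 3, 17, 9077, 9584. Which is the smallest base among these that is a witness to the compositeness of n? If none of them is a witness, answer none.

3

n − 1 = 11412 = 2^2 · 2853, so s = 2 and d = 2853.
Base 3: x_0 = 3^2853 mod 11413 = 4114. x_0 is neither 1 nor 11412, so continue squaring. x_1 = 4114^2 mod 11413 = 10930. Reached i = s−1 = 1 without hitting −1: 3 is a Miller–Rabin witness and 11413 is composite.
Base 17: x_0 = 17^2853 mod 11413 = 6125. x_0 is neither 1 nor 11412, so continue squaring. x_1 = 6125^2 mod 11413 = 1094. Reached i = s−1 = 1 without hitting −1: 17 is a Miller–Rabin witness and 11413 is composite.
Base 9077: x_0 = 9077^2853 mod 11413 = 4368. x_0 is neither 1 nor 11412, so continue squaring. x_1 = 4368^2 mod 11413 = 8301. Reached i = s−1 = 1 without hitting −1: 9077 is a Miller–Rabin witness and 11413 is composite.
Base 9584: x_0 = 9584^2853 mod 11413 = 2644. x_0 is neither 1 nor 11412, so continue squaring. x_1 = 2644^2 mod 11413 = 5980. Reached i = s−1 = 1 without hitting −1: 9584 is a Miller–Rabin witness and 11413 is composite.
The smallest witness among the given bases is 3.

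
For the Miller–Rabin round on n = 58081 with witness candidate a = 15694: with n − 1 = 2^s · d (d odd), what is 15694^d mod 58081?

4308

n − 1 = 58080 = 2^5 · 1815, so s = 5 and d = 1815.
Repeated squaring mod 58081: 15694^1 ≡ 15694, 15694^2 ≡ 38196, 15694^4 ≡ 55858, 15694^8 ≡ 4844, 15694^16 ≡ 57693, 15694^32 ≡ 34382, 15694^64 ≡ 57412, 15694^128 ≡ 40994, 15694^256 ≡ 50463, 15694^512 ≡ 11005, 15694^1024 ≡ 11140.
1815 = 1024 + 512 + 256 + 16 + 4 + 2 + 1, so 15694^1815 ≡ 11140·11005·50463·57693·55858·38196·15694 ≡ 4308 (mod 58081).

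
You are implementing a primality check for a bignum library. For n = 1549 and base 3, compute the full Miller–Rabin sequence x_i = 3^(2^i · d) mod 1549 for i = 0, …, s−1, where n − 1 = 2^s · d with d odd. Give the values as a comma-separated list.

1548, 1

n − 1 = 1548 = 2^2 · 387, so s = 2 and d = 387.
x_0 = 3^387 mod 1549 = 1548.
x_1 = 1548^2 mod 1549 = 1.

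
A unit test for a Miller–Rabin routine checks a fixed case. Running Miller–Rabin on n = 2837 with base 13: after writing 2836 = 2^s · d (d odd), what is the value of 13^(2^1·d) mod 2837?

1

n − 1 = 2836 = 2^2 · 709, so s = 2 and d = 709.
x_0 = 13^709 mod 2837 = 1.
x_1 = 1^2 mod 2837 = 1.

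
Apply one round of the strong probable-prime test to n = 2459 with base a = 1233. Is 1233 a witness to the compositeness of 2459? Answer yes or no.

n − 1 = 2458 = 2^1 · 1229, so s = 1 and d = 1229.
x_0 = 1233^1229 mod 2459 = 1.
x_0 = 1, so 1233 is not a witness.

no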